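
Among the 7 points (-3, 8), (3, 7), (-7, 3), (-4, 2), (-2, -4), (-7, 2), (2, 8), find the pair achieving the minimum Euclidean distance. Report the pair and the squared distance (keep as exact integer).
Pair = ((-7, 3), (-7, 2)); squared distance = 1

Compute all C(7, 2) = 21 pairwise squared distances (x_i − x_j)² + (y_i − y_j)². The minimum is 1, attained by the pair ((-7, 3), (-7, 2)).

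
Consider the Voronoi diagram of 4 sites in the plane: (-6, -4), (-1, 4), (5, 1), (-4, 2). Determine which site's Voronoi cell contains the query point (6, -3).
Nearest site = (5, 1)

The Voronoi cell of site s contains exactly those query points closer to s than to any other site. Compute squared distances from q = (6, -3) to each site:
  (5 − 6)² + (1 − -3)² = 17
  (-1 − 6)² + (4 − -3)² = 98
  (-4 − 6)² + (2 − -3)² = 125
  (-6 − 6)² + (-4 − -3)² = 145
Minimum is attained by (5, 1), so q lies in its Voronoi cell.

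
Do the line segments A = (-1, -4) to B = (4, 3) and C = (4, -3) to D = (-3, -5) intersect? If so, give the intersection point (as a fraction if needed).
No (intersection of containing lines falls outside at least one segment)

Parametrize and solve: t = -1/13, s = 10/13. At least one of these is outside [0, 1], so the segments do not intersect.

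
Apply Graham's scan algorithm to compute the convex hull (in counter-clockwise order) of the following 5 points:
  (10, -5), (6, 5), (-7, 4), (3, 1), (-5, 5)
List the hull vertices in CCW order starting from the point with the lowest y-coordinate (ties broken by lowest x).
Hull (CCW) = [(10, -5), (6, 5), (-5, 5), (-7, 4)]

Graham scan procedure:
  1. Find the pivot p₀ = point with lowest y (tie → lowest x): (10, -5).
  2. Sort the remaining points by polar angle around p₀.
  3. Walk through sorted points, maintaining a stack; pop the top while the last three entries make a non-left turn (cross product ≤ 0).
  4. Final stack is the convex hull in CCW order: (10, -5), (6, 5), (-5, 5), (-7, 4).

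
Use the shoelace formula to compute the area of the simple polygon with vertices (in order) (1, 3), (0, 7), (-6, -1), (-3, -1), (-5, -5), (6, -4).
Area = 67

Shoelace formula: Area = (1/2) |Σ_i (x_i · y_{i+1} − x_{i+1} · y_i)| (indices mod n). Compute each cross term:
  (1)(7) − (0)(3) = 7
  (0)(-1) − (-6)(7) = 42
  (-6)(-1) − (-3)(-1) = 3
  (-3)(-5) − (-5)(-1) = 10
  (-5)(-4) − (6)(-5) = 50
  (6)(3) − (1)(-4) = 22
Sum = 134, so (signed) Area = 134/2 = 67, |Area| = 67.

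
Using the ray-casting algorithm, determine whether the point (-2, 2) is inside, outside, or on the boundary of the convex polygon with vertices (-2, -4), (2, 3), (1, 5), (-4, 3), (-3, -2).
The point (-2, 2) lies strictly inside the polygon

Cast a horizontal ray to the right from the query point and count how many polygon edges it crosses (each edge strictly once or zero times, handled with the usual half-open convention). 
Parity of crossings → odd ⇒ inside.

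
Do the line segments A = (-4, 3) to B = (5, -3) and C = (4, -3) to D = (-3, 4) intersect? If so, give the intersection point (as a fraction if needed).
Yes; intersection at (2, -1) (t = 2/3 on AB, s = 2/7 on CD)

Parametrize AB as A + t(B − A) = (-4 + 9 t, 3 + -6 t) and CD as C + s(D − C) = (4 + -7 s, -3 + 7 s). Solve the linear system for (t, s). Determinant = -21 ≠ 0, so a unique intersection of the containing lines exists. Solution: t = 2/3, s = 2/7 — both in [0, 1], so the segments cross. Intersection point: (2, -1).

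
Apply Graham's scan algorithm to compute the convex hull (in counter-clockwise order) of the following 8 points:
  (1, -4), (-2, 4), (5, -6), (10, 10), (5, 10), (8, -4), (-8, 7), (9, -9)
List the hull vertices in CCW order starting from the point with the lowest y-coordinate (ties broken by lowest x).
Hull (CCW) = [(9, -9), (10, 10), (5, 10), (-8, 7), (1, -4)]

Graham scan procedure:
  1. Find the pivot p₀ = point with lowest y (tie → lowest x): (9, -9).
  2. Sort the remaining points by polar angle around p₀.
  3. Walk through sorted points, maintaining a stack; pop the top while the last three entries make a non-left turn (cross product ≤ 0).
  4. Final stack is the convex hull in CCW order: (9, -9), (10, 10), (5, 10), (-8, 7), (1, -4).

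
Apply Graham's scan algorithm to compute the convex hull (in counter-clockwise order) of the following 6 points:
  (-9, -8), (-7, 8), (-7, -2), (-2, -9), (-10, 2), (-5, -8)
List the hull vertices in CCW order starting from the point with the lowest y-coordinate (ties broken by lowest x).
Hull (CCW) = [(-2, -9), (-7, 8), (-10, 2), (-9, -8)]

Graham scan procedure:
  1. Find the pivot p₀ = point with lowest y (tie → lowest x): (-2, -9).
  2. Sort the remaining points by polar angle around p₀.
  3. Walk through sorted points, maintaining a stack; pop the top while the last three entries make a non-left turn (cross product ≤ 0).
  4. Final stack is the convex hull in CCW order: (-2, -9), (-7, 8), (-10, 2), (-9, -8).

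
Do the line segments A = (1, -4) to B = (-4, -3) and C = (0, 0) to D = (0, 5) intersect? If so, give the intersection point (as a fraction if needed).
No (intersection of containing lines falls outside at least one segment)

Parametrize and solve: t = 1/5, s = -19/25. At least one of these is outside [0, 1], so the segments do not intersect.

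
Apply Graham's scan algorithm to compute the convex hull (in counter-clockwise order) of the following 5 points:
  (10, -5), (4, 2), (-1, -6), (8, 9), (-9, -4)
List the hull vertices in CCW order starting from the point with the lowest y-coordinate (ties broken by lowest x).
Hull (CCW) = [(-1, -6), (10, -5), (8, 9), (-9, -4)]

Graham scan procedure:
  1. Find the pivot p₀ = point with lowest y (tie → lowest x): (-1, -6).
  2. Sort the remaining points by polar angle around p₀.
  3. Walk through sorted points, maintaining a stack; pop the top while the last three entries make a non-left turn (cross product ≤ 0).
  4. Final stack is the convex hull in CCW order: (-1, -6), (10, -5), (8, 9), (-9, -4).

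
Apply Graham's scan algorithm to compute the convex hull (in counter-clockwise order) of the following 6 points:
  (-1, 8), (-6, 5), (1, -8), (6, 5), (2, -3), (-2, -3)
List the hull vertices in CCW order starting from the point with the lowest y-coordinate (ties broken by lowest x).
Hull (CCW) = [(1, -8), (6, 5), (-1, 8), (-6, 5), (-2, -3)]

Graham scan procedure:
  1. Find the pivot p₀ = point with lowest y (tie → lowest x): (1, -8).
  2. Sort the remaining points by polar angle around p₀.
  3. Walk through sorted points, maintaining a stack; pop the top while the last three entries make a non-left turn (cross product ≤ 0).
  4. Final stack is the convex hull in CCW order: (1, -8), (6, 5), (-1, 8), (-6, 5), (-2, -3).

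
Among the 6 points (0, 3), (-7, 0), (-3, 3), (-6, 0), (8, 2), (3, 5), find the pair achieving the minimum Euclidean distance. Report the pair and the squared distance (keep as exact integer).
Pair = ((-7, 0), (-6, 0)); squared distance = 1

Compute all C(6, 2) = 15 pairwise squared distances (x_i − x_j)² + (y_i − y_j)². The minimum is 1, attained by the pair ((-7, 0), (-6, 0)).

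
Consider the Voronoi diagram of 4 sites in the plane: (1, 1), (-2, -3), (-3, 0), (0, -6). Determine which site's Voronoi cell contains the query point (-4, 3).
Nearest site = (-3, 0)

The Voronoi cell of site s contains exactly those query points closer to s than to any other site. Compute squared distances from q = (-4, 3) to each site:
  (-3 − -4)² + (0 − 3)² = 10
  (1 − -4)² + (1 − 3)² = 29
  (-2 − -4)² + (-3 − 3)² = 40
  (0 − -4)² + (-6 − 3)² = 97
Minimum is attained by (-3, 0), so q lies in its Voronoi cell.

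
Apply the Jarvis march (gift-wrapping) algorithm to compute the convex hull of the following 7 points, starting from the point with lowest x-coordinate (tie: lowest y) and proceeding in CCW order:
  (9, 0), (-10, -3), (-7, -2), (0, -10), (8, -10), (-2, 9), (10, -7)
Hull (CCW) = [(-10, -3), (0, -10), (8, -10), (10, -7), (9, 0), (-2, 9)]

Jarvis march: at each step, from the current hull vertex p, select the next vertex q as the point such that every other point lies strictly to the left of (or on) the directed line p → q. (Equivalently: for every other point r, the cross product (q − p) × (r − p) ≥ 0.)
Starting point (lowest x, tie lowest y): (-10, -3). Wrap until returning to start. Resulting hull: (-10, -3), (0, -10), (8, -10), (10, -7), (9, 0), (-2, 9).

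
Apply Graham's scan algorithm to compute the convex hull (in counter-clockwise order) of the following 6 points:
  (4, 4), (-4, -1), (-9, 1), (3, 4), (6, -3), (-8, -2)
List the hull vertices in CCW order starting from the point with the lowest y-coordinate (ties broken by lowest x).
Hull (CCW) = [(6, -3), (4, 4), (3, 4), (-9, 1), (-8, -2)]

Graham scan procedure:
  1. Find the pivot p₀ = point with lowest y (tie → lowest x): (6, -3).
  2. Sort the remaining points by polar angle around p₀.
  3. Walk through sorted points, maintaining a stack; pop the top while the last three entries make a non-left turn (cross product ≤ 0).
  4. Final stack is the convex hull in CCW order: (6, -3), (4, 4), (3, 4), (-9, 1), (-8, -2).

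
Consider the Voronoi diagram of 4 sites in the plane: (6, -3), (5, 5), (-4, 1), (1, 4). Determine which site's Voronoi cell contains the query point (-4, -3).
Nearest site = (-4, 1)

The Voronoi cell of site s contains exactly those query points closer to s than to any other site. Compute squared distances from q = (-4, -3) to each site:
  (-4 − -4)² + (1 − -3)² = 16
  (1 − -4)² + (4 − -3)² = 74
  (6 − -4)² + (-3 − -3)² = 100
  (5 − -4)² + (5 − -3)² = 145
Minimum is attained by (-4, 1), so q lies in its Voronoi cell.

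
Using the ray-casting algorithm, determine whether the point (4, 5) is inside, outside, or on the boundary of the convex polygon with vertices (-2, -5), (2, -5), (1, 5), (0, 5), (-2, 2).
The point (4, 5) lies strictly outside the polygon

Cast a horizontal ray to the right from the query point and count how many polygon edges it crosses (each edge strictly once or zero times, handled with the usual half-open convention). 
Parity of crossings → even ⇒ outside.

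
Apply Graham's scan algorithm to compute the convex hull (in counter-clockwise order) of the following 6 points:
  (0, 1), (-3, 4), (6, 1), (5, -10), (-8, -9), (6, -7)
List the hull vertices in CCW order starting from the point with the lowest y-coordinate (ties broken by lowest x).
Hull (CCW) = [(5, -10), (6, -7), (6, 1), (-3, 4), (-8, -9)]

Graham scan procedure:
  1. Find the pivot p₀ = point with lowest y (tie → lowest x): (5, -10).
  2. Sort the remaining points by polar angle around p₀.
  3. Walk through sorted points, maintaining a stack; pop the top while the last three entries make a non-left turn (cross product ≤ 0).
  4. Final stack is the convex hull in CCW order: (5, -10), (6, -7), (6, 1), (-3, 4), (-8, -9).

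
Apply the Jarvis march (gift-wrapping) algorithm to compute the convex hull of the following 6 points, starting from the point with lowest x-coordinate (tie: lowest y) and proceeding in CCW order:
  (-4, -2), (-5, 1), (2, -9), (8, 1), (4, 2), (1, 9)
Hull (CCW) = [(-5, 1), (-4, -2), (2, -9), (8, 1), (1, 9)]

Jarvis march: at each step, from the current hull vertex p, select the next vertex q as the point such that every other point lies strictly to the left of (or on) the directed line p → q. (Equivalently: for every other point r, the cross product (q − p) × (r − p) ≥ 0.)
Starting point (lowest x, tie lowest y): (-5, 1). Wrap until returning to start. Resulting hull: (-5, 1), (-4, -2), (2, -9), (8, 1), (1, 9).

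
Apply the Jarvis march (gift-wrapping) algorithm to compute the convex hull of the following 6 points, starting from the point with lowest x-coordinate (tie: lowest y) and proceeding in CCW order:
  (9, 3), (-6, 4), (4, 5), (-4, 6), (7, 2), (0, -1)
Hull (CCW) = [(-6, 4), (0, -1), (7, 2), (9, 3), (4, 5), (-4, 6)]

Jarvis march: at each step, from the current hull vertex p, select the next vertex q as the point such that every other point lies strictly to the left of (or on) the directed line p → q. (Equivalently: for every other point r, the cross product (q − p) × (r − p) ≥ 0.)
Starting point (lowest x, tie lowest y): (-6, 4). Wrap until returning to start. Resulting hull: (-6, 4), (0, -1), (7, 2), (9, 3), (4, 5), (-4, 6).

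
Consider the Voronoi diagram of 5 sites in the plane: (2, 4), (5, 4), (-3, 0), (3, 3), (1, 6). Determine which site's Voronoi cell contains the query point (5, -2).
Nearest site = (3, 3)

The Voronoi cell of site s contains exactly those query points closer to s than to any other site. Compute squared distances from q = (5, -2) to each site:
  (3 − 5)² + (3 − -2)² = 29
  (5 − 5)² + (4 − -2)² = 36
  (2 − 5)² + (4 − -2)² = 45
  (-3 − 5)² + (0 − -2)² = 68
  (1 − 5)² + (6 − -2)² = 80
Minimum is attained by (3, 3), so q lies in its Voronoi cell.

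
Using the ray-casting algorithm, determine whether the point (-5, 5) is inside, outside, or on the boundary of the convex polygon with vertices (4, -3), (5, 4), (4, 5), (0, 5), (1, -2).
The point (-5, 5) lies strictly outside the polygon

Cast a horizontal ray to the right from the query point and count how many polygon edges it crosses (each edge strictly once or zero times, handled with the usual half-open convention). 
Parity of crossings → even ⇒ outside.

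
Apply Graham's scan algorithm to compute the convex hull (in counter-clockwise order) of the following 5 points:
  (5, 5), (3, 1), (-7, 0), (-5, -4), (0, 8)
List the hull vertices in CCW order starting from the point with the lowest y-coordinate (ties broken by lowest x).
Hull (CCW) = [(-5, -4), (3, 1), (5, 5), (0, 8), (-7, 0)]

Graham scan procedure:
  1. Find the pivot p₀ = point with lowest y (tie → lowest x): (-5, -4).
  2. Sort the remaining points by polar angle around p₀.
  3. Walk through sorted points, maintaining a stack; pop the top while the last three entries make a non-left turn (cross product ≤ 0).
  4. Final stack is the convex hull in CCW order: (-5, -4), (3, 1), (5, 5), (0, 8), (-7, 0).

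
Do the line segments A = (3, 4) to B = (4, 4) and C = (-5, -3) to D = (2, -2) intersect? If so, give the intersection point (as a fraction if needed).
No (intersection of containing lines falls outside at least one segment)

Parametrize and solve: t = 41, s = 7. At least one of these is outside [0, 1], so the segments do not intersect.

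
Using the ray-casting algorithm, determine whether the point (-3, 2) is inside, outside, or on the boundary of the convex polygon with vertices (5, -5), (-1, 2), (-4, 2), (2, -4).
The point (-3, 2) lies on the polygon boundary

Boundary check: the query satisfies the collinearity and bounding-box conditions for some polygon edge, so it lies exactly on the boundary.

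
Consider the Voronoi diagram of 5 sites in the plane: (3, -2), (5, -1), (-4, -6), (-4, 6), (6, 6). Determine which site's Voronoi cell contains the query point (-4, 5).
Nearest site = (-4, 6)

The Voronoi cell of site s contains exactly those query points closer to s than to any other site. Compute squared distances from q = (-4, 5) to each site:
  (-4 − -4)² + (6 − 5)² = 1
  (3 − -4)² + (-2 − 5)² = 98
  (6 − -4)² + (6 − 5)² = 101
  (5 − -4)² + (-1 − 5)² = 117
  (-4 − -4)² + (-6 − 5)² = 121
Minimum is attained by (-4, 6), so q lies in its Voronoi cell.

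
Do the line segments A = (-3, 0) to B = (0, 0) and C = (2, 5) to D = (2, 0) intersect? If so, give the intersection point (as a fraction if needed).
No (intersection of containing lines falls outside at least one segment)

Parametrize and solve: t = 5/3, s = 1. At least one of these is outside [0, 1], so the segments do not intersect.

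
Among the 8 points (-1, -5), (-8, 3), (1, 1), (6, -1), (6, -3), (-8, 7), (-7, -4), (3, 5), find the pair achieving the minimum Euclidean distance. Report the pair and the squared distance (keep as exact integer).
Pair = ((6, -1), (6, -3)); squared distance = 4

Compute all C(8, 2) = 28 pairwise squared distances (x_i − x_j)² + (y_i − y_j)². The minimum is 4, attained by the pair ((6, -1), (6, -3)).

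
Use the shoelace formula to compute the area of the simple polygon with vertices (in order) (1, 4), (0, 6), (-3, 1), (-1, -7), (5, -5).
Area = 111/2

Shoelace formula: Area = (1/2) |Σ_i (x_i · y_{i+1} − x_{i+1} · y_i)| (indices mod n). Compute each cross term:
  (1)(6) − (0)(4) = 6
  (0)(1) − (-3)(6) = 18
  (-3)(-7) − (-1)(1) = 22
  (-1)(-5) − (5)(-7) = 40
  (5)(4) − (1)(-5) = 25
Sum = 111, so (signed) Area = 111/2 = 111/2, |Area| = 111/2.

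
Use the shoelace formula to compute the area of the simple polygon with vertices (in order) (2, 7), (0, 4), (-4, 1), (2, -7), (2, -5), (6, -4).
Area = 63

Shoelace formula: Area = (1/2) |Σ_i (x_i · y_{i+1} − x_{i+1} · y_i)| (indices mod n). Compute each cross term:
  (2)(4) − (0)(7) = 8
  (0)(1) − (-4)(4) = 16
  (-4)(-7) − (2)(1) = 26
  (2)(-5) − (2)(-7) = 4
  (2)(-4) − (6)(-5) = 22
  (6)(7) − (2)(-4) = 50
Sum = 126, so (signed) Area = 126/2 = 63, |Area| = 63.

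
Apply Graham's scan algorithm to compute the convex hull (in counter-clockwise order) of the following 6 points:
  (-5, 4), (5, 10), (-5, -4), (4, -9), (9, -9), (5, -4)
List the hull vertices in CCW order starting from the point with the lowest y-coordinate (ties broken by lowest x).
Hull (CCW) = [(4, -9), (9, -9), (5, 10), (-5, 4), (-5, -4)]

Graham scan procedure:
  1. Find the pivot p₀ = point with lowest y (tie → lowest x): (4, -9).
  2. Sort the remaining points by polar angle around p₀.
  3. Walk through sorted points, maintaining a stack; pop the top while the last three entries make a non-left turn (cross product ≤ 0).
  4. Final stack is the convex hull in CCW order: (4, -9), (9, -9), (5, 10), (-5, 4), (-5, -4).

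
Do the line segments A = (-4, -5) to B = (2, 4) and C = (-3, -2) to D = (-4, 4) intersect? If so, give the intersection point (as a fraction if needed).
No (intersection of containing lines falls outside at least one segment)

Parametrize and solve: t = 1/5, s = -1/5. At least one of these is outside [0, 1], so the segments do not intersect.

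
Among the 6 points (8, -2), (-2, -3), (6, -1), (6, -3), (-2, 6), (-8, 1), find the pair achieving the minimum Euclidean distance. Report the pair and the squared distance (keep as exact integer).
Pair = ((6, -1), (6, -3)); squared distance = 4

Compute all C(6, 2) = 15 pairwise squared distances (x_i − x_j)² + (y_i − y_j)². The minimum is 4, attained by the pair ((6, -1), (6, -3)).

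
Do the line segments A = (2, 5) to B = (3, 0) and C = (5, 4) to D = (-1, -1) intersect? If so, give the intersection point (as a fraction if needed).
Yes; intersection at (13/5, 2) (t = 3/5 on AB, s = 2/5 on CD)

Parametrize AB as A + t(B − A) = (2 + 1 t, 5 + -5 t) and CD as C + s(D − C) = (5 + -6 s, 4 + -5 s). Solve the linear system for (t, s). Determinant = 35 ≠ 0, so a unique intersection of the containing lines exists. Solution: t = 3/5, s = 2/5 — both in [0, 1], so the segments cross. Intersection point: (13/5, 2).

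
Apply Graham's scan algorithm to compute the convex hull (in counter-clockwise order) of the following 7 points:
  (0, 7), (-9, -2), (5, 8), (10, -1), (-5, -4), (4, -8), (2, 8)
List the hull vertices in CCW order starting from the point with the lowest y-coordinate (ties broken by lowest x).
Hull (CCW) = [(4, -8), (10, -1), (5, 8), (2, 8), (0, 7), (-9, -2), (-5, -4)]

Graham scan procedure:
  1. Find the pivot p₀ = point with lowest y (tie → lowest x): (4, -8).
  2. Sort the remaining points by polar angle around p₀.
  3. Walk through sorted points, maintaining a stack; pop the top while the last three entries make a non-left turn (cross product ≤ 0).
  4. Final stack is the convex hull in CCW order: (4, -8), (10, -1), (5, 8), (2, 8), (0, 7), (-9, -2), (-5, -4).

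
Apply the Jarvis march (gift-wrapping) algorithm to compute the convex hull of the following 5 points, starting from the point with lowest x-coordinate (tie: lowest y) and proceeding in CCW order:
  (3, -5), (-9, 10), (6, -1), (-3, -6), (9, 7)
Hull (CCW) = [(-9, 10), (-3, -6), (3, -5), (6, -1), (9, 7)]

Jarvis march: at each step, from the current hull vertex p, select the next vertex q as the point such that every other point lies strictly to the left of (or on) the directed line p → q. (Equivalently: for every other point r, the cross product (q − p) × (r − p) ≥ 0.)
Starting point (lowest x, tie lowest y): (-9, 10). Wrap until returning to start. Resulting hull: (-9, 10), (-3, -6), (3, -5), (6, -1), (9, 7).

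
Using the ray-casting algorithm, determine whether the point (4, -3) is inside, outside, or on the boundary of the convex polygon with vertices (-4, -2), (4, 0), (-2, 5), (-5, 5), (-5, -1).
The point (4, -3) lies strictly outside the polygon

Cast a horizontal ray to the right from the query point and count how many polygon edges it crosses (each edge strictly once or zero times, handled with the usual half-open convention). 
Parity of crossings → even ⇒ outside.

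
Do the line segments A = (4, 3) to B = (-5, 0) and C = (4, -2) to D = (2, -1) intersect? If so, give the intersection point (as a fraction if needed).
No (intersection of containing lines falls outside at least one segment)

Parametrize and solve: t = 2/3, s = 3. At least one of these is outside [0, 1], so the segments do not intersect.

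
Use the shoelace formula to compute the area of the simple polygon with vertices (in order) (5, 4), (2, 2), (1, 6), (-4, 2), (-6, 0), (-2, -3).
Area = 75/2

Shoelace formula: Area = (1/2) |Σ_i (x_i · y_{i+1} − x_{i+1} · y_i)| (indices mod n). Compute each cross term:
  (5)(2) − (2)(4) = 2
  (2)(6) − (1)(2) = 10
  (1)(2) − (-4)(6) = 26
  (-4)(0) − (-6)(2) = 12
  (-6)(-3) − (-2)(0) = 18
  (-2)(4) − (5)(-3) = 7
Sum = 75, so (signed) Area = 75/2 = 75/2, |Area| = 75/2.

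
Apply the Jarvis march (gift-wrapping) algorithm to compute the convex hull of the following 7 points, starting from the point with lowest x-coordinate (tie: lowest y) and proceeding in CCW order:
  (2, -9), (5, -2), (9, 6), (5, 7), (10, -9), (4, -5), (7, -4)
Hull (CCW) = [(2, -9), (10, -9), (9, 6), (5, 7)]

Jarvis march: at each step, from the current hull vertex p, select the next vertex q as the point such that every other point lies strictly to the left of (or on) the directed line p → q. (Equivalently: for every other point r, the cross product (q − p) × (r − p) ≥ 0.)
Starting point (lowest x, tie lowest y): (2, -9). Wrap until returning to start. Resulting hull: (2, -9), (10, -9), (9, 6), (5, 7).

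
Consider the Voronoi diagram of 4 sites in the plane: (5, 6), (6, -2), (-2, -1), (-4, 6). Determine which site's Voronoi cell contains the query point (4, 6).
Nearest site = (5, 6)

The Voronoi cell of site s contains exactly those query points closer to s than to any other site. Compute squared distances from q = (4, 6) to each site:
  (5 − 4)² + (6 − 6)² = 1
  (-4 − 4)² + (6 − 6)² = 64
  (6 − 4)² + (-2 − 6)² = 68
  (-2 − 4)² + (-1 − 6)² = 85
Minimum is attained by (5, 6), so q lies in its Voronoi cell.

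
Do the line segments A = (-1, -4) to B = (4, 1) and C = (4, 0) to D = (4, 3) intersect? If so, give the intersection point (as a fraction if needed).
Yes; intersection at (4, 1) (t = 1 on AB, s = 1/3 on CD)

Parametrize AB as A + t(B − A) = (-1 + 5 t, -4 + 5 t) and CD as C + s(D − C) = (4 + 0 s, 0 + 3 s). Solve the linear system for (t, s). Determinant = -15 ≠ 0, so a unique intersection of the containing lines exists. Solution: t = 1, s = 1/3 — both in [0, 1], so the segments cross. Intersection point: (4, 1).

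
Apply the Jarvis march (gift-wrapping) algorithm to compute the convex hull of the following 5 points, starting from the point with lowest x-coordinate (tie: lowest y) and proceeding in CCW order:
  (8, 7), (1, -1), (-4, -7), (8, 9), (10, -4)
Hull (CCW) = [(-4, -7), (10, -4), (8, 9)]

Jarvis march: at each step, from the current hull vertex p, select the next vertex q as the point such that every other point lies strictly to the left of (or on) the directed line p → q. (Equivalently: for every other point r, the cross product (q − p) × (r − p) ≥ 0.)
Starting point (lowest x, tie lowest y): (-4, -7). Wrap until returning to start. Resulting hull: (-4, -7), (10, -4), (8, 9).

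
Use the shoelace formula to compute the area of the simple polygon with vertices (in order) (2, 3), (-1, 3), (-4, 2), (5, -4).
Area = 24

Shoelace formula: Area = (1/2) |Σ_i (x_i · y_{i+1} − x_{i+1} · y_i)| (indices mod n). Compute each cross term:
  (2)(3) − (-1)(3) = 9
  (-1)(2) − (-4)(3) = 10
  (-4)(-4) − (5)(2) = 6
  (5)(3) − (2)(-4) = 23
Sum = 48, so (signed) Area = 48/2 = 24, |Area| = 24.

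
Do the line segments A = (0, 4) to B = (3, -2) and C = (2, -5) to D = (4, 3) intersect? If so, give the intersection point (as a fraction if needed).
Yes; intersection at (17/6, -5/3) (t = 17/18 on AB, s = 5/12 on CD)

Parametrize AB as A + t(B − A) = (0 + 3 t, 4 + -6 t) and CD as C + s(D − C) = (2 + 2 s, -5 + 8 s). Solve the linear system for (t, s). Determinant = -36 ≠ 0, so a unique intersection of the containing lines exists. Solution: t = 17/18, s = 5/12 — both in [0, 1], so the segments cross. Intersection point: (17/6, -5/3).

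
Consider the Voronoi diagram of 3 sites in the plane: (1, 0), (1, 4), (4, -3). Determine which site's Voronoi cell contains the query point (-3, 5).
Nearest site = (1, 4)

The Voronoi cell of site s contains exactly those query points closer to s than to any other site. Compute squared distances from q = (-3, 5) to each site:
  (1 − -3)² + (4 − 5)² = 17
  (1 − -3)² + (0 − 5)² = 41
  (4 − -3)² + (-3 − 5)² = 113
Minimum is attained by (1, 4), so q lies in its Voronoi cell.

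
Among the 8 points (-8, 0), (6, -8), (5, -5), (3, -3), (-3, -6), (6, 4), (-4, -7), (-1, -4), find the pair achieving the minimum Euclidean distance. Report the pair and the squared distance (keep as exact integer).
Pair = ((-3, -6), (-4, -7)); squared distance = 2

Compute all C(8, 2) = 28 pairwise squared distances (x_i − x_j)² + (y_i − y_j)². The minimum is 2, attained by the pair ((-3, -6), (-4, -7)).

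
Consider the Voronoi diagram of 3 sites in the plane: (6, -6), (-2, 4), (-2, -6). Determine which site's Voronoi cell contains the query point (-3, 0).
Nearest site = (-2, 4)

The Voronoi cell of site s contains exactly those query points closer to s than to any other site. Compute squared distances from q = (-3, 0) to each site:
  (-2 − -3)² + (4 − 0)² = 17
  (-2 − -3)² + (-6 − 0)² = 37
  (6 − -3)² + (-6 − 0)² = 117
Minimum is attained by (-2, 4), so q lies in its Voronoi cell.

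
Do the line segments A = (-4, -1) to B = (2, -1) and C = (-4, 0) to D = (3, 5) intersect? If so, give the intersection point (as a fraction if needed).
No (intersection of containing lines falls outside at least one segment)

Parametrize and solve: t = -7/30, s = -1/5. At least one of these is outside [0, 1], so the segments do not intersect.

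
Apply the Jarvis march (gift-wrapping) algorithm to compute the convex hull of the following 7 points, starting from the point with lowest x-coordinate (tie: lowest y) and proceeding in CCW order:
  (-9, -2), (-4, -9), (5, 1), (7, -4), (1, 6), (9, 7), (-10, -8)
Hull (CCW) = [(-10, -8), (-4, -9), (7, -4), (9, 7), (1, 6), (-9, -2)]

Jarvis march: at each step, from the current hull vertex p, select the next vertex q as the point such that every other point lies strictly to the left of (or on) the directed line p → q. (Equivalently: for every other point r, the cross product (q − p) × (r − p) ≥ 0.)
Starting point (lowest x, tie lowest y): (-10, -8). Wrap until returning to start. Resulting hull: (-10, -8), (-4, -9), (7, -4), (9, 7), (1, 6), (-9, -2).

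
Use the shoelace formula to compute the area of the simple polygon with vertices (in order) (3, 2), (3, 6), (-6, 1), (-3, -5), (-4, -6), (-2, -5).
Area = 101/2

Shoelace formula: Area = (1/2) |Σ_i (x_i · y_{i+1} − x_{i+1} · y_i)| (indices mod n). Compute each cross term:
  (3)(6) − (3)(2) = 12
  (3)(1) − (-6)(6) = 39
  (-6)(-5) − (-3)(1) = 33
  (-3)(-6) − (-4)(-5) = -2
  (-4)(-5) − (-2)(-6) = 8
  (-2)(2) − (3)(-5) = 11
Sum = 101, so (signed) Area = 101/2 = 101/2, |Area| = 101/2.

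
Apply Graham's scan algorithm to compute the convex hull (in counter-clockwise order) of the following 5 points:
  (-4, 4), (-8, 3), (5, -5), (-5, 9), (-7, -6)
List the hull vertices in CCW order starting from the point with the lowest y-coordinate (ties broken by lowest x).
Hull (CCW) = [(-7, -6), (5, -5), (-5, 9), (-8, 3)]

Graham scan procedure:
  1. Find the pivot p₀ = point with lowest y (tie → lowest x): (-7, -6).
  2. Sort the remaining points by polar angle around p₀.
  3. Walk through sorted points, maintaining a stack; pop the top while the last three entries make a non-left turn (cross product ≤ 0).
  4. Final stack is the convex hull in CCW order: (-7, -6), (5, -5), (-5, 9), (-8, 3).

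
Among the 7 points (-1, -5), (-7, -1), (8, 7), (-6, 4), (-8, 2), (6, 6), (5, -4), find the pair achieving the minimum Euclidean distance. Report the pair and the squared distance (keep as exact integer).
Pair = ((8, 7), (6, 6)); squared distance = 5

Compute all C(7, 2) = 21 pairwise squared distances (x_i − x_j)² + (y_i − y_j)². The minimum is 5, attained by the pair ((8, 7), (6, 6)).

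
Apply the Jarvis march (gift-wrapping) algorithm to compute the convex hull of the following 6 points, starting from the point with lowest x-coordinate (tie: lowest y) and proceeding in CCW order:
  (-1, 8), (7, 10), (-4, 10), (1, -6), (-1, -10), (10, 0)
Hull (CCW) = [(-4, 10), (-1, -10), (10, 0), (7, 10)]

Jarvis march: at each step, from the current hull vertex p, select the next vertex q as the point such that every other point lies strictly to the left of (or on) the directed line p → q. (Equivalently: for every other point r, the cross product (q − p) × (r − p) ≥ 0.)
Starting point (lowest x, tie lowest y): (-4, 10). Wrap until returning to start. Resulting hull: (-4, 10), (-1, -10), (10, 0), (7, 10).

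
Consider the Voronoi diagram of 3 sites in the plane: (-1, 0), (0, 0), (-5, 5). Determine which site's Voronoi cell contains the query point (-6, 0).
Nearest site = (-1, 0)

The Voronoi cell of site s contains exactly those query points closer to s than to any other site. Compute squared distances from q = (-6, 0) to each site:
  (-1 − -6)² + (0 − 0)² = 25
  (-5 − -6)² + (5 − 0)² = 26
  (0 − -6)² + (0 − 0)² = 36
Minimum is attained by (-1, 0), so q lies in its Voronoi cell.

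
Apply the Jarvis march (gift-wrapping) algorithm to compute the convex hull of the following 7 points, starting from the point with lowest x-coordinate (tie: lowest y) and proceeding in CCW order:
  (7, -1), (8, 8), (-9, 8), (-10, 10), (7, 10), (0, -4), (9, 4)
Hull (CCW) = [(-10, 10), (-9, 8), (0, -4), (7, -1), (9, 4), (8, 8), (7, 10)]

Jarvis march: at each step, from the current hull vertex p, select the next vertex q as the point such that every other point lies strictly to the left of (or on) the directed line p → q. (Equivalently: for every other point r, the cross product (q − p) × (r − p) ≥ 0.)
Starting point (lowest x, tie lowest y): (-10, 10). Wrap until returning to start. Resulting hull: (-10, 10), (-9, 8), (0, -4), (7, -1), (9, 4), (8, 8), (7, 10).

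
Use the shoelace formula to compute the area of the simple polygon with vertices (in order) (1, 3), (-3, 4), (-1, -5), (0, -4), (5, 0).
Area = 71/2

Shoelace formula: Area = (1/2) |Σ_i (x_i · y_{i+1} − x_{i+1} · y_i)| (indices mod n). Compute each cross term:
  (1)(4) − (-3)(3) = 13
  (-3)(-5) − (-1)(4) = 19
  (-1)(-4) − (0)(-5) = 4
  (0)(0) − (5)(-4) = 20
  (5)(3) − (1)(0) = 15
Sum = 71, so (signed) Area = 71/2 = 71/2, |Area| = 71/2.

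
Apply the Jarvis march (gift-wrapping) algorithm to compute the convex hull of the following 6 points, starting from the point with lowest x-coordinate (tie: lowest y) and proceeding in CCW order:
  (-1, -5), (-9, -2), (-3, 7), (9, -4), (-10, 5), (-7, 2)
Hull (CCW) = [(-10, 5), (-9, -2), (-1, -5), (9, -4), (-3, 7)]

Jarvis march: at each step, from the current hull vertex p, select the next vertex q as the point such that every other point lies strictly to the left of (or on) the directed line p → q. (Equivalently: for every other point r, the cross product (q − p) × (r − p) ≥ 0.)
Starting point (lowest x, tie lowest y): (-10, 5). Wrap until returning to start. Resulting hull: (-10, 5), (-9, -2), (-1, -5), (9, -4), (-3, 7).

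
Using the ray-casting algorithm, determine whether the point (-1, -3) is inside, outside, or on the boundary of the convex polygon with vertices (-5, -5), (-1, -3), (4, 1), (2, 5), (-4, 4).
The point (-1, -3) lies on the polygon boundary

Boundary check: the query satisfies the collinearity and bounding-box conditions for some polygon edge, so it lies exactly on the boundary.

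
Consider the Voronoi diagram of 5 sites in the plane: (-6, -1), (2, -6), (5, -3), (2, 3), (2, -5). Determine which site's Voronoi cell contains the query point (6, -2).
Nearest site = (5, -3)

The Voronoi cell of site s contains exactly those query points closer to s than to any other site. Compute squared distances from q = (6, -2) to each site:
  (5 − 6)² + (-3 − -2)² = 2
  (2 − 6)² + (-5 − -2)² = 25
  (2 − 6)² + (-6 − -2)² = 32
  (2 − 6)² + (3 − -2)² = 41
  (-6 − 6)² + (-1 − -2)² = 145
Minimum is attained by (5, -3), so q lies in its Voronoi cell.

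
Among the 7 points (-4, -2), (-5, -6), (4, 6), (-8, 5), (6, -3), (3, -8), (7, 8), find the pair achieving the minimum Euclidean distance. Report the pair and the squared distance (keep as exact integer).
Pair = ((4, 6), (7, 8)); squared distance = 13

Compute all C(7, 2) = 21 pairwise squared distances (x_i − x_j)² + (y_i − y_j)². The minimum is 13, attained by the pair ((4, 6), (7, 8)).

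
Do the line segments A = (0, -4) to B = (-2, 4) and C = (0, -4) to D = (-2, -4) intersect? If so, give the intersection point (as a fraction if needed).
Yes; intersection at (0, -4) (t = 0 on AB, s = 0 on CD)

Parametrize AB as A + t(B − A) = (0 + -2 t, -4 + 8 t) and CD as C + s(D − C) = (0 + -2 s, -4 + 0 s). Solve the linear system for (t, s). Determinant = -16 ≠ 0, so a unique intersection of the containing lines exists. Solution: t = 0, s = 0 — both in [0, 1], so the segments cross. Intersection point: (0, -4).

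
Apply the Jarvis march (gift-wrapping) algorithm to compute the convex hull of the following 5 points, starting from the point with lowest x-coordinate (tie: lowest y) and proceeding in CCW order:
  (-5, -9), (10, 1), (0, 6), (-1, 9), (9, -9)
Hull (CCW) = [(-5, -9), (9, -9), (10, 1), (-1, 9)]

Jarvis march: at each step, from the current hull vertex p, select the next vertex q as the point such that every other point lies strictly to the left of (or on) the directed line p → q. (Equivalently: for every other point r, the cross product (q − p) × (r − p) ≥ 0.)
Starting point (lowest x, tie lowest y): (-5, -9). Wrap until returning to start. Resulting hull: (-5, -9), (9, -9), (10, 1), (-1, 9).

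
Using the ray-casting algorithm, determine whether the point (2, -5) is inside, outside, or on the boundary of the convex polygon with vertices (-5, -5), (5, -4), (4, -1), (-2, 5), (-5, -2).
The point (2, -5) lies strictly outside the polygon

Cast a horizontal ray to the right from the query point and count how many polygon edges it crosses (each edge strictly once or zero times, handled with the usual half-open convention). 
Parity of crossings → even ⇒ outside.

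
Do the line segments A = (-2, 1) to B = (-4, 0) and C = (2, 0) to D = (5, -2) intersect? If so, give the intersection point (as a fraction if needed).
No (intersection of containing lines falls outside at least one segment)

Parametrize and solve: t = -5/7, s = -6/7. At least one of these is outside [0, 1], so the segments do not intersect.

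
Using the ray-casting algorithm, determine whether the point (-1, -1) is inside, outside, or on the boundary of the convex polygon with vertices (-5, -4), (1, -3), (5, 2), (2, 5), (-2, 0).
The point (-1, -1) lies strictly inside the polygon

Cast a horizontal ray to the right from the query point and count how many polygon edges it crosses (each edge strictly once or zero times, handled with the usual half-open convention). 
Parity of crossings → odd ⇒ inside.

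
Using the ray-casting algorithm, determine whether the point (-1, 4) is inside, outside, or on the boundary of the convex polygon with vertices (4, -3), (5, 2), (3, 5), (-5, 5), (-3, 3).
The point (-1, 4) lies strictly inside the polygon

Cast a horizontal ray to the right from the query point and count how many polygon edges it crosses (each edge strictly once or zero times, handled with the usual half-open convention). 
Parity of crossings → odd ⇒ inside.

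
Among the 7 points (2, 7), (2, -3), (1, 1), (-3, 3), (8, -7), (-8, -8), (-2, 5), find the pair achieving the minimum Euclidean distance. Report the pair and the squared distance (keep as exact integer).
Pair = ((-3, 3), (-2, 5)); squared distance = 5

Compute all C(7, 2) = 21 pairwise squared distances (x_i − x_j)² + (y_i − y_j)². The minimum is 5, attained by the pair ((-3, 3), (-2, 5)).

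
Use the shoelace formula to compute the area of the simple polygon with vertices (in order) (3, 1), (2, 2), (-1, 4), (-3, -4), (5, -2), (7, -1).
Area = 75/2

Shoelace formula: Area = (1/2) |Σ_i (x_i · y_{i+1} − x_{i+1} · y_i)| (indices mod n). Compute each cross term:
  (3)(2) − (2)(1) = 4
  (2)(4) − (-1)(2) = 10
  (-1)(-4) − (-3)(4) = 16
  (-3)(-2) − (5)(-4) = 26
  (5)(-1) − (7)(-2) = 9
  (7)(1) − (3)(-1) = 10
Sum = 75, so (signed) Area = 75/2 = 75/2, |Area| = 75/2.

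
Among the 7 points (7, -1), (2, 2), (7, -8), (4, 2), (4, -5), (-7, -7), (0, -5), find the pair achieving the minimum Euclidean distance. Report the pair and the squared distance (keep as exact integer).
Pair = ((2, 2), (4, 2)); squared distance = 4

Compute all C(7, 2) = 21 pairwise squared distances (x_i − x_j)² + (y_i − y_j)². The minimum is 4, attained by the pair ((2, 2), (4, 2)).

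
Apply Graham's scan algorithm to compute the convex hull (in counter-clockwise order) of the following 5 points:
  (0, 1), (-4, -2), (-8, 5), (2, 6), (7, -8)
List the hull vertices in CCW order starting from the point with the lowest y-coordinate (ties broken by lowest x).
Hull (CCW) = [(7, -8), (2, 6), (-8, 5), (-4, -2)]

Graham scan procedure:
  1. Find the pivot p₀ = point with lowest y (tie → lowest x): (7, -8).
  2. Sort the remaining points by polar angle around p₀.
  3. Walk through sorted points, maintaining a stack; pop the top while the last three entries make a non-left turn (cross product ≤ 0).
  4. Final stack is the convex hull in CCW order: (7, -8), (2, 6), (-8, 5), (-4, -2).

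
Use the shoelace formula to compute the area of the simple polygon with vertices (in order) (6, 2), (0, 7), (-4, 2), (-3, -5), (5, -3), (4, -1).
Area = 151/2

Shoelace formula: Area = (1/2) |Σ_i (x_i · y_{i+1} − x_{i+1} · y_i)| (indices mod n). Compute each cross term:
  (6)(7) − (0)(2) = 42
  (0)(2) − (-4)(7) = 28
  (-4)(-5) − (-3)(2) = 26
  (-3)(-3) − (5)(-5) = 34
  (5)(-1) − (4)(-3) = 7
  (4)(2) − (6)(-1) = 14
Sum = 151, so (signed) Area = 151/2 = 151/2, |Area| = 151/2.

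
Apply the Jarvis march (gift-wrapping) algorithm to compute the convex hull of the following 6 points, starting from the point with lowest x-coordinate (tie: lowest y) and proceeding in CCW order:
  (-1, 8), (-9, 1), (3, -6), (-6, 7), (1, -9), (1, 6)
Hull (CCW) = [(-9, 1), (1, -9), (3, -6), (1, 6), (-1, 8), (-6, 7)]

Jarvis march: at each step, from the current hull vertex p, select the next vertex q as the point such that every other point lies strictly to the left of (or on) the directed line p → q. (Equivalently: for every other point r, the cross product (q − p) × (r − p) ≥ 0.)
Starting point (lowest x, tie lowest y): (-9, 1). Wrap until returning to start. Resulting hull: (-9, 1), (1, -9), (3, -6), (1, 6), (-1, 8), (-6, 7).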